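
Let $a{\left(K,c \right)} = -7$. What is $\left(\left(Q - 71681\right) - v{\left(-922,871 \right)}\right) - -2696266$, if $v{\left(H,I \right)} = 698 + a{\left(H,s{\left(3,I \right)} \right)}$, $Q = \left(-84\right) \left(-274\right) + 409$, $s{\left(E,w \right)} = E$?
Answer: $2647319$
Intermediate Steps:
$Q = 23425$ ($Q = 23016 + 409 = 23425$)
$v{\left(H,I \right)} = 691$ ($v{\left(H,I \right)} = 698 - 7 = 691$)
$\left(\left(Q - 71681\right) - v{\left(-922,871 \right)}\right) - -2696266 = \left(\left(23425 - 71681\right) - 691\right) - -2696266 = \left(\left(23425 - 71681\right) - 691\right) + 2696266 = \left(-48256 - 691\right) + 2696266 = -48947 + 2696266 = 2647319$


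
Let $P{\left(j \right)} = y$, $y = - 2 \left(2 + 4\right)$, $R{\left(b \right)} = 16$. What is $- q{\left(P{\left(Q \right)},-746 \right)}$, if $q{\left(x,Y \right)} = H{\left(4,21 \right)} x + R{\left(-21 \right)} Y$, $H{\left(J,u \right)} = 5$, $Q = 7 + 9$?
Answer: $11996$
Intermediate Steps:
$Q = 16$
$y = -12$ ($y = \left(-2\right) 6 = -12$)
$P{\left(j \right)} = -12$
$q{\left(x,Y \right)} = 5 x + 16 Y$
$- q{\left(P{\left(Q \right)},-746 \right)} = - (5 \left(-12\right) + 16 \left(-746\right)) = - (-60 - 11936) = \left(-1\right) \left(-11996\right) = 11996$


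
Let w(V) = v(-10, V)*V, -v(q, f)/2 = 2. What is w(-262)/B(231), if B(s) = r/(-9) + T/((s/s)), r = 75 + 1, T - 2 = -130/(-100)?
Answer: -94320/463 ≈ -203.71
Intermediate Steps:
T = 33/10 (T = 2 - 130/(-100) = 2 - 130*(-1/100) = 2 + 13/10 = 33/10 ≈ 3.3000)
v(q, f) = -4 (v(q, f) = -2*2 = -4)
r = 76
B(s) = -463/90 (B(s) = 76/(-9) + 33/(10*((s/s))) = 76*(-⅑) + (33/10)/1 = -76/9 + (33/10)*1 = -76/9 + 33/10 = -463/90)
w(V) = -4*V
w(-262)/B(231) = (-4*(-262))/(-463/90) = 1048*(-90/463) = -94320/463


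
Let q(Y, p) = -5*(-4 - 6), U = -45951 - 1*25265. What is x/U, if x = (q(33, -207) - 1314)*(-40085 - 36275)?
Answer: -6032440/4451 ≈ -1355.3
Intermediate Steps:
U = -71216 (U = -45951 - 25265 = -71216)
q(Y, p) = 50 (q(Y, p) = -5*(-10) = 50)
x = 96519040 (x = (50 - 1314)*(-40085 - 36275) = -1264*(-76360) = 96519040)
x/U = 96519040/(-71216) = 96519040*(-1/71216) = -6032440/4451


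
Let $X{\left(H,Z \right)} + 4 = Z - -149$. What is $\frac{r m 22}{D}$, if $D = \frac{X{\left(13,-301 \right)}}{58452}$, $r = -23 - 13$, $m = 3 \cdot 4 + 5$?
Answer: $\frac{65583144}{13} \approx 5.0449 \cdot 10^{6}$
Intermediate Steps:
$m = 17$ ($m = 12 + 5 = 17$)
$r = -36$
$X{\left(H,Z \right)} = 145 + Z$ ($X{\left(H,Z \right)} = -4 + \left(Z - -149\right) = -4 + \left(Z + 149\right) = -4 + \left(149 + Z\right) = 145 + Z$)
$D = - \frac{13}{4871}$ ($D = \frac{145 - 301}{58452} = \left(-156\right) \frac{1}{58452} = - \frac{13}{4871} \approx -0.0026689$)
$\frac{r m 22}{D} = \frac{\left(-36\right) 17 \cdot 22}{- \frac{13}{4871}} = \left(-612\right) 22 \left(- \frac{4871}{13}\right) = \left(-13464\right) \left(- \frac{4871}{13}\right) = \frac{65583144}{13}$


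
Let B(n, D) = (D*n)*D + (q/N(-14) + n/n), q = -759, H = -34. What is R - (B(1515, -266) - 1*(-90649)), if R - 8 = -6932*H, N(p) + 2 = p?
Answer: -1712805463/16 ≈ -1.0705e+8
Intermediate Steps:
N(p) = -2 + p
B(n, D) = 775/16 + n*D² (B(n, D) = (D*n)*D + (-759/(-2 - 14) + n/n) = n*D² + (-759/(-16) + 1) = n*D² + (-759*(-1/16) + 1) = n*D² + (759/16 + 1) = n*D² + 775/16 = 775/16 + n*D²)
R = 235696 (R = 8 - 6932*(-34) = 8 + 235688 = 235696)
R - (B(1515, -266) - 1*(-90649)) = 235696 - ((775/16 + 1515*(-266)²) - 1*(-90649)) = 235696 - ((775/16 + 1515*70756) + 90649) = 235696 - ((775/16 + 107195340) + 90649) = 235696 - (1715126215/16 + 90649) = 235696 - 1*1716576599/16 = 235696 - 1716576599/16 = -1712805463/16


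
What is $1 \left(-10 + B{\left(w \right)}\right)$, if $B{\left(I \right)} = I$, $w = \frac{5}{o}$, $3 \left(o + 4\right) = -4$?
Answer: $- \frac{175}{16} \approx -10.938$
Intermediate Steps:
$o = - \frac{16}{3}$ ($o = -4 + \frac{1}{3} \left(-4\right) = -4 - \frac{4}{3} = - \frac{16}{3} \approx -5.3333$)
$w = - \frac{15}{16}$ ($w = \frac{5}{- \frac{16}{3}} = 5 \left(- \frac{3}{16}\right) = - \frac{15}{16} \approx -0.9375$)
$1 \left(-10 + B{\left(w \right)}\right) = 1 \left(-10 - \frac{15}{16}\right) = 1 \left(- \frac{175}{16}\right) = - \frac{175}{16}$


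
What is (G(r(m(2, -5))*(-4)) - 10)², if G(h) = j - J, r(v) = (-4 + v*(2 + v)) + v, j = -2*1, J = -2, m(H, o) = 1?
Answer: 100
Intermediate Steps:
j = -2
r(v) = -4 + v + v*(2 + v)
G(h) = 0 (G(h) = -2 - 1*(-2) = -2 + 2 = 0)
(G(r(m(2, -5))*(-4)) - 10)² = (0 - 10)² = (-10)² = 100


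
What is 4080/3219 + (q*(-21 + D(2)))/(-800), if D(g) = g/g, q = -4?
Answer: 12527/10730 ≈ 1.1675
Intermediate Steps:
D(g) = 1
4080/3219 + (q*(-21 + D(2)))/(-800) = 4080/3219 - 4*(-21 + 1)/(-800) = 4080*(1/3219) - 4*(-20)*(-1/800) = 1360/1073 + 80*(-1/800) = 1360/1073 - 1/10 = 12527/10730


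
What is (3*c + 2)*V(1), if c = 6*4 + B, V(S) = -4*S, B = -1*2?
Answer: -272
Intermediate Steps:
B = -2
c = 22 (c = 6*4 - 2 = 24 - 2 = 22)
(3*c + 2)*V(1) = (3*22 + 2)*(-4*1) = (66 + 2)*(-4) = 68*(-4) = -272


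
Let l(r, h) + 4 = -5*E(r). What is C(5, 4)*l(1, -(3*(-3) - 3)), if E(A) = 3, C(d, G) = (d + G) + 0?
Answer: -171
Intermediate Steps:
C(d, G) = G + d (C(d, G) = (G + d) + 0 = G + d)
l(r, h) = -19 (l(r, h) = -4 - 5*3 = -4 - 15 = -19)
C(5, 4)*l(1, -(3*(-3) - 3)) = (4 + 5)*(-19) = 9*(-19) = -171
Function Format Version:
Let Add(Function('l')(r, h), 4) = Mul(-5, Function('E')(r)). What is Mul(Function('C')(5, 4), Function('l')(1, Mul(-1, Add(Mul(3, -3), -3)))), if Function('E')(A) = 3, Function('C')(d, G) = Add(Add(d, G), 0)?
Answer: -171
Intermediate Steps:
Function('C')(d, G) = Add(G, d) (Function('C')(d, G) = Add(Add(G, d), 0) = Add(G, d))
Function('l')(r, h) = -19 (Function('l')(r, h) = Add(-4, Mul(-5, 3)) = Add(-4, -15) = -19)
Mul(Function('C')(5, 4), Function('l')(1, Mul(-1, Add(Mul(3, -3), -3)))) = Mul(Add(4, 5), -19) = Mul(9, -19) = -171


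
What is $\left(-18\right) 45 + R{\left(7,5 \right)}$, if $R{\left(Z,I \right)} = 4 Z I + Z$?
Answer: $-663$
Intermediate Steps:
$R{\left(Z,I \right)} = Z + 4 I Z$ ($R{\left(Z,I \right)} = 4 I Z + Z = Z + 4 I Z$)
$\left(-18\right) 45 + R{\left(7,5 \right)} = \left(-18\right) 45 + 7 \left(1 + 4 \cdot 5\right) = -810 + 7 \left(1 + 20\right) = -810 + 7 \cdot 21 = -810 + 147 = -663$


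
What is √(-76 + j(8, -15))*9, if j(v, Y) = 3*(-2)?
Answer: 9*I*√82 ≈ 81.498*I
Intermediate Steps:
j(v, Y) = -6
√(-76 + j(8, -15))*9 = √(-76 - 6)*9 = √(-82)*9 = (I*√82)*9 = 9*I*√82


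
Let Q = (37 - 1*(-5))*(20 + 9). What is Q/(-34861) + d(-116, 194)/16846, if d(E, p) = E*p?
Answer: -402515186/293634203 ≈ -1.3708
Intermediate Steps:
Q = 1218 (Q = (37 + 5)*29 = 42*29 = 1218)
Q/(-34861) + d(-116, 194)/16846 = 1218/(-34861) - 116*194/16846 = 1218*(-1/34861) - 22504*1/16846 = -1218/34861 - 11252/8423 = -402515186/293634203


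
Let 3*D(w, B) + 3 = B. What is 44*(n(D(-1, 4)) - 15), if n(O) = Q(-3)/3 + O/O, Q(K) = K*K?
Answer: -484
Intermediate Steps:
D(w, B) = -1 + B/3
Q(K) = K²
n(O) = 4 (n(O) = (-3)²/3 + O/O = 9*(⅓) + 1 = 3 + 1 = 4)
44*(n(D(-1, 4)) - 15) = 44*(4 - 15) = 44*(-11) = -484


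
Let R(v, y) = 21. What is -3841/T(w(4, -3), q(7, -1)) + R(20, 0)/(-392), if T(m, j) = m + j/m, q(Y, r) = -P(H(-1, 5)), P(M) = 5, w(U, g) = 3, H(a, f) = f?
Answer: -161325/56 ≈ -2880.8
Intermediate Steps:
q(Y, r) = -5 (q(Y, r) = -1*5 = -5)
-3841/T(w(4, -3), q(7, -1)) + R(20, 0)/(-392) = -3841/(3 - 5/3) + 21/(-392) = -3841/(3 - 5*⅓) + 21*(-1/392) = -3841/(3 - 5/3) - 3/56 = -3841/4/3 - 3/56 = -3841*¾ - 3/56 = -11523/4 - 3/56 = -161325/56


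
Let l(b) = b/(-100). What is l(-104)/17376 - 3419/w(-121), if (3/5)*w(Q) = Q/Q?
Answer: -445564067/217200 ≈ -2051.4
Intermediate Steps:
w(Q) = 5/3 (w(Q) = 5*(Q/Q)/3 = (5/3)*1 = 5/3)
l(b) = -b/100 (l(b) = b*(-1/100) = -b/100)
l(-104)/17376 - 3419/w(-121) = -1/100*(-104)/17376 - 3419/5/3 = (26/25)*(1/17376) - 3419*⅗ = 13/217200 - 10257/5 = -445564067/217200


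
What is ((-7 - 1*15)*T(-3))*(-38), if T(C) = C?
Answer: -2508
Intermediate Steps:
((-7 - 1*15)*T(-3))*(-38) = ((-7 - 1*15)*(-3))*(-38) = ((-7 - 15)*(-3))*(-38) = -22*(-3)*(-38) = 66*(-38) = -2508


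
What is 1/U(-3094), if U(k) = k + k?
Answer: -1/6188 ≈ -0.00016160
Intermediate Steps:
U(k) = 2*k
1/U(-3094) = 1/(2*(-3094)) = 1/(-6188) = -1/6188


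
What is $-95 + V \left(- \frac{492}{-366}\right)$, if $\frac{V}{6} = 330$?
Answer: $\frac{156565}{61} \approx 2566.6$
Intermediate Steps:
$V = 1980$ ($V = 6 \cdot 330 = 1980$)
$-95 + V \left(- \frac{492}{-366}\right) = -95 + 1980 \left(- \frac{492}{-366}\right) = -95 + 1980 \left(\left(-492\right) \left(- \frac{1}{366}\right)\right) = -95 + 1980 \cdot \frac{82}{61} = -95 + \frac{162360}{61} = \frac{156565}{61}$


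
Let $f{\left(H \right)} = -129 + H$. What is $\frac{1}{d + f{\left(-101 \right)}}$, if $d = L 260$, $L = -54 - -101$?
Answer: $\frac{1}{11990} \approx 8.3403 \cdot 10^{-5}$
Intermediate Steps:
$L = 47$ ($L = -54 + 101 = 47$)
$d = 12220$ ($d = 47 \cdot 260 = 12220$)
$\frac{1}{d + f{\left(-101 \right)}} = \frac{1}{12220 - 230} = \frac{1}{11990}$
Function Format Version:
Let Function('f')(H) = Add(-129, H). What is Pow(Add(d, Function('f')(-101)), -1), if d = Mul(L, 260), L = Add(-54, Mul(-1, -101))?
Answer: Rational(1, 11990) ≈ 8.3403e-5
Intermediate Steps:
L = 47 (L = Add(-54, 101) = 47)
d = 12220 (d = Mul(47, 260) = 12220)
Pow(Add(d, Function('f')(-101)), -1) = Pow(Add(12220, Add(-129, -101)), -1) = Pow(Add(12220, -230), -1) = Pow(11990, -1) = Rational(1, 11990)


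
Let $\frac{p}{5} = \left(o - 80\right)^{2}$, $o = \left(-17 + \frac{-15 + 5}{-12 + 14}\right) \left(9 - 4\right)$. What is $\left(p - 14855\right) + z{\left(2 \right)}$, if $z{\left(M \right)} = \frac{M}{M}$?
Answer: $165646$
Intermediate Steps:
$o = -110$ ($o = \left(-17 - \frac{10}{2}\right) 5 = \left(-17 - 5\right) 5 = \left(-22\right) 5 = -110$)
$p = 180500$ ($p = 5 \left(-110 - 80\right)^{2} = 5 \left(-190\right)^{2} = 5 \cdot 36100 = 180500$)
$z{\left(M \right)} = 1$
$\left(p - 14855\right) + z{\left(2 \right)} = \left(180500 - 14855\right) + 1 = 165645 + 1 = 165646$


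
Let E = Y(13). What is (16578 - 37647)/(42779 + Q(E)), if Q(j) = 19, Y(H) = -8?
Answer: -7023/14266 ≈ -0.49229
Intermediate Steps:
E = -8
(16578 - 37647)/(42779 + Q(E)) = (16578 - 37647)/(42779 + 19) = -21069/42798 = -21069*1/42798 = -7023/14266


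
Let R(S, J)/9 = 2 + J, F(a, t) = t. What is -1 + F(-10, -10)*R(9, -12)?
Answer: 899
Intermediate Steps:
R(S, J) = 18 + 9*J (R(S, J) = 9*(2 + J) = 18 + 9*J)
-1 + F(-10, -10)*R(9, -12) = -1 - 10*(18 + 9*(-12)) = -1 - 10*(18 - 108) = -1 - 10*(-90) = -1 + 900 = 899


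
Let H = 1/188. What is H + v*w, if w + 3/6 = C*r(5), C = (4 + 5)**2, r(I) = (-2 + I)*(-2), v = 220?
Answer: -20121639/188 ≈ -1.0703e+5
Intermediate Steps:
r(I) = 4 - 2*I
C = 81 (C = 9**2 = 81)
H = 1/188 ≈ 0.0053191
w = -973/2 (w = -1/2 + 81*(4 - 2*5) = -1/2 + 81*(4 - 10) = -1/2 + 81*(-6) = -1/2 - 486 = -973/2 ≈ -486.50)
H + v*w = 1/188 + 220*(-973/2) = 1/188 - 107030 = -20121639/188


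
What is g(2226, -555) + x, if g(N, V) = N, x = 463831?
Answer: 466057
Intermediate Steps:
g(2226, -555) + x = 2226 + 463831 = 466057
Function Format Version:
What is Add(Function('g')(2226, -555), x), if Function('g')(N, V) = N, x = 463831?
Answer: 466057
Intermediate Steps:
Add(Function('g')(2226, -555), x) = Add(2226, 463831) = 466057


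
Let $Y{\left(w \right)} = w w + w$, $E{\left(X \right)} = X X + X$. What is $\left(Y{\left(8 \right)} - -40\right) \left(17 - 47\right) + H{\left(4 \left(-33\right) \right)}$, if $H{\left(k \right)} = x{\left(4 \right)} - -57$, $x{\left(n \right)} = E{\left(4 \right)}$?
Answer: $-3283$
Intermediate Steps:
$E{\left(X \right)} = X + X^{2}$ ($E{\left(X \right)} = X^{2} + X = X + X^{2}$)
$Y{\left(w \right)} = w + w^{2}$ ($Y{\left(w \right)} = w^{2} + w = w + w^{2}$)
$x{\left(n \right)} = 20$ ($x{\left(n \right)} = 4 \left(1 + 4\right) = 4 \cdot 5 = 20$)
$H{\left(k \right)} = 77$ ($H{\left(k \right)} = 20 - -57 = 20 + 57 = 77$)
$\left(Y{\left(8 \right)} - -40\right) \left(17 - 47\right) + H{\left(4 \left(-33\right) \right)} = \left(8 \left(1 + 8\right) - -40\right) \left(17 - 47\right) + 77 = \left(8 \cdot 9 + 40\right) \left(-30\right) + 77 = \left(72 + 40\right) \left(-30\right) + 77 = 112 \left(-30\right) + 77 = -3360 + 77 = -3283$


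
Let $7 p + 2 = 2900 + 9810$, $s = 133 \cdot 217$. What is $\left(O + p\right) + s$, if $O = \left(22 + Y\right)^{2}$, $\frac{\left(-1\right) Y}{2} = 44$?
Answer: $\frac{245227}{7} \approx 35032.0$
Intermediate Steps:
$Y = -88$ ($Y = \left(-2\right) 44 = -88$)
$s = 28861$
$p = \frac{12708}{7}$ ($p = - \frac{2}{7} + \frac{2900 + 9810}{7} = - \frac{2}{7} + \frac{1}{7} \cdot 12710 = - \frac{2}{7} + \frac{12710}{7} = \frac{12708}{7} \approx 1815.4$)
$O = 4356$ ($O = \left(22 - 88\right)^{2} = \left(-66\right)^{2} = 4356$)
$\left(O + p\right) + s = \left(4356 + \frac{12708}{7}\right) + 28861 = \frac{43200}{7} + 28861 = \frac{245227}{7}$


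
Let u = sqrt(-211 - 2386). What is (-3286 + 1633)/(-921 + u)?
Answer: 1522413/850838 + 11571*I*sqrt(53)/850838 ≈ 1.7893 + 0.099006*I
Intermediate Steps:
u = 7*I*sqrt(53) (u = sqrt(-2597) = 7*I*sqrt(53) ≈ 50.961*I)
(-3286 + 1633)/(-921 + u) = (-3286 + 1633)/(-921 + 7*I*sqrt(53)) = -1653/(-921 + 7*I*sqrt(53))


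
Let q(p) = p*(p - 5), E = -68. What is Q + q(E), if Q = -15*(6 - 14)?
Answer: 5084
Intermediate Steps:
q(p) = p*(-5 + p)
Q = 120 (Q = -15*(-8) = 120)
Q + q(E) = 120 - 68*(-5 - 68) = 120 - 68*(-73) = 120 + 4964 = 5084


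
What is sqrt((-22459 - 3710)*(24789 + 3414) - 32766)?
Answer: I*sqrt(738077073) ≈ 27168.0*I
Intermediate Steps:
sqrt((-22459 - 3710)*(24789 + 3414) - 32766) = sqrt(-26169*28203 - 32766) = sqrt(-738044307 - 32766) = sqrt(-738077073) = I*sqrt(738077073)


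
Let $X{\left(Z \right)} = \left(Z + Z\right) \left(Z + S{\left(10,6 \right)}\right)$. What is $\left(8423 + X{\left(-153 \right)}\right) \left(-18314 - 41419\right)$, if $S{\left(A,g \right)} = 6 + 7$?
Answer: $-3062092779$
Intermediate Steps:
$S{\left(A,g \right)} = 13$
$X{\left(Z \right)} = 2 Z \left(13 + Z\right)$ ($X{\left(Z \right)} = \left(Z + Z\right) \left(Z + 13\right) = 2 Z \left(13 + Z\right)$)
$\left(8423 + X{\left(-153 \right)}\right) \left(-18314 - 41419\right) = \left(8423 + 2 \left(-153\right) \left(13 - 153\right)\right) \left(-18314 - 41419\right) = \left(8423 + 2 \left(-153\right) \left(-140\right)\right) \left(-59733\right) = \left(8423 + 42840\right) \left(-59733\right) = 51263 \left(-59733\right) = -3062092779$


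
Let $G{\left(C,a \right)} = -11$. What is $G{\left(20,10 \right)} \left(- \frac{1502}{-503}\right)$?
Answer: $- \frac{16522}{503} \approx -32.847$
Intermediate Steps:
$G{\left(20,10 \right)} \left(- \frac{1502}{-503}\right) = - 11 \left(- \frac{1502}{-503}\right) = - 11 \left(\left(-1502\right) \left(- \frac{1}{503}\right)\right) = \left(-11\right) \frac{1502}{503} = - \frac{16522}{503}$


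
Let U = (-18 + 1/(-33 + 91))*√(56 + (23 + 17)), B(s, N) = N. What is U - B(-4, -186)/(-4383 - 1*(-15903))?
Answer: 31/1920 - 2086*√6/29 ≈ -176.18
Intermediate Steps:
U = -2086*√6/29 (U = (-18 + 1/58)*√(56 + 40) = (-18 + 1/58)*√96 = -2086*√6/29 ≈ -176.19)
U - B(-4, -186)/(-4383 - 1*(-15903)) = -2086*√6/29 - (-186)/(-4383 - 1*(-15903)) = -2086*√6/29 - (-186)/(-4383 + 15903) = -2086*√6/29 - (-186)/11520 = -2086*√6/29 - 1*(-31/1920) = -2086*√6/29 + 31/1920 = 31/1920 - 2086*√6/29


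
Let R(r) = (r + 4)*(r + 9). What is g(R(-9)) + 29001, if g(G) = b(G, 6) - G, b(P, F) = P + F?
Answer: 29007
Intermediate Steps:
b(P, F) = F + P
R(r) = (4 + r)*(9 + r)
g(G) = 6 (g(G) = (6 + G) - G = 6)
g(R(-9)) + 29001 = 6 + 29001 = 29007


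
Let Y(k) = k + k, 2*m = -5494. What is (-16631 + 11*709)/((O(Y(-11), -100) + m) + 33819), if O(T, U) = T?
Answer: -64/225 ≈ -0.28444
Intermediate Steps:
m = -2747 (m = (½)*(-5494) = -2747)
Y(k) = 2*k
(-16631 + 11*709)/((O(Y(-11), -100) + m) + 33819) = (-16631 + 11*709)/((2*(-11) - 2747) + 33819) = (-16631 + 7799)/((-22 - 2747) + 33819) = -8832/(-2769 + 33819) = -8832/31050 = -8832*1/31050 = -64/225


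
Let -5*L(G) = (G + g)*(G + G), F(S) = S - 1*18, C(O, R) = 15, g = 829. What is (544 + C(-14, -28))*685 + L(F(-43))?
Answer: 2008271/5 ≈ 4.0165e+5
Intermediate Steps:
F(S) = -18 + S (F(S) = S - 18 = -18 + S)
L(G) = -2*G*(829 + G)/5 (L(G) = -(G + 829)*(G + G)/5 = -(829 + G)*2*G/5 = -2*G*(829 + G)/5)
(544 + C(-14, -28))*685 + L(F(-43)) = (544 + 15)*685 - 2*(-18 - 43)*(829 + (-18 - 43))/5 = 559*685 - ⅖*(-61)*(829 - 61) = 382915 - ⅖*(-61)*768 = 382915 + 93696/5 = 2008271/5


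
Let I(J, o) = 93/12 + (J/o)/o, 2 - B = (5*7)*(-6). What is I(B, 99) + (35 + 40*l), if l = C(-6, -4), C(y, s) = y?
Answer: -7732141/39204 ≈ -197.23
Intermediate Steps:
l = -6
B = 212 (B = 2 - 5*7*(-6) = 2 - 35*(-6) = 2 - 1*(-210) = 2 + 210 = 212)
I(J, o) = 31/4 + J/o**2 (I(J, o) = 93*(1/12) + J/o**2 = 31/4 + J/o**2)
I(B, 99) + (35 + 40*l) = (31/4 + 212/99**2) + (35 + 40*(-6)) = (31/4 + 212*(1/9801)) + (35 - 240) = (31/4 + 212/9801) - 205 = 304679/39204 - 205 = -7732141/39204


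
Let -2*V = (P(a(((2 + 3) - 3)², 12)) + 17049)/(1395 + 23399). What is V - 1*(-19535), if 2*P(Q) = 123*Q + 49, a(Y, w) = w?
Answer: 39538113/2024 ≈ 19535.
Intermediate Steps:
P(Q) = 49/2 + 123*Q/2 (P(Q) = (123*Q + 49)/2 = (49 + 123*Q)/2 = 49/2 + 123*Q/2)
V = -727/2024 (V = -((49/2 + (123/2)*12) + 17049)/(2*(1395 + 23399)) = -((49/2 + 738) + 17049)/(2*24794) = -(1525/2 + 17049)/(2*24794) = -35623/(4*24794) = -½*727/1012 = -727/2024 ≈ -0.35919)
V - 1*(-19535) = -727/2024 - 1*(-19535) = -727/2024 + 19535 = 39538113/2024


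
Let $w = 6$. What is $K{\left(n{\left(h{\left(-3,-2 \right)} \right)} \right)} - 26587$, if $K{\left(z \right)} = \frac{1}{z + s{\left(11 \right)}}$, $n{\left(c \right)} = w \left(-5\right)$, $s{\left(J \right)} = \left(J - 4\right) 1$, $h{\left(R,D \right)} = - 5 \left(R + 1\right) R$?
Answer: $- \frac{611502}{23} \approx -26587.0$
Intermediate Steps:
$h{\left(R,D \right)} = R \left(-5 - 5 R\right)$ ($h{\left(R,D \right)} = - 5 \left(1 + R\right) R = \left(-5 - 5 R\right) R = R \left(-5 - 5 R\right)$)
$s{\left(J \right)} = -4 + J$ ($s{\left(J \right)} = \left(-4 + J\right) 1 = -4 + J$)
$n{\left(c \right)} = -30$ ($n{\left(c \right)} = 6 \left(-5\right) = -30$)
$K{\left(z \right)} = \frac{1}{7 + z}$ ($K{\left(z \right)} = \frac{1}{z + \left(-4 + 11\right)} = \frac{1}{z + 7} = \frac{1}{7 + z}$)
$K{\left(n{\left(h{\left(-3,-2 \right)} \right)} \right)} - 26587 = \frac{1}{7 - 30} - 26587 = \frac{1}{-23} - 26587 = - \frac{1}{23} - 26587 = - \frac{611502}{23}$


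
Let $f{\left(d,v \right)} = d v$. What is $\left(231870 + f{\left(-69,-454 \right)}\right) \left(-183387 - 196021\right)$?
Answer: $-99858667968$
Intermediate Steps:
$\left(231870 + f{\left(-69,-454 \right)}\right) \left(-183387 - 196021\right) = \left(231870 - -31326\right) \left(-183387 - 196021\right) = \left(231870 + 31326\right) \left(-379408\right) = 263196 \left(-379408\right) = -99858667968$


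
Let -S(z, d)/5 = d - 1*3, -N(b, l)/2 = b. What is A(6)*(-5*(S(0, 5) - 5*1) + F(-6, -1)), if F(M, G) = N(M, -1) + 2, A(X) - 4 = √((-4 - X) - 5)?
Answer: 356 + 89*I*√15 ≈ 356.0 + 344.7*I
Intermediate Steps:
A(X) = 4 + √(-9 - X) (A(X) = 4 + √((-4 - X) - 5) = 4 + √(-9 - X))
N(b, l) = -2*b
S(z, d) = 15 - 5*d (S(z, d) = -5*(d - 1*3) = -5*(d - 3) = -5*(-3 + d) = 15 - 5*d)
F(M, G) = 2 - 2*M (F(M, G) = -2*M + 2 = 2 - 2*M)
A(6)*(-5*(S(0, 5) - 5*1) + F(-6, -1)) = (4 + √(-9 - 1*6))*(-5*((15 - 5*5) - 5*1) + (2 - 2*(-6))) = (4 + √(-9 - 6))*(-5*((15 - 25) - 5) + (2 + 12)) = (4 + √(-15))*(-5*(-10 - 5) + 14) = (4 + I*√15)*(-5*(-15) + 14) = (4 + I*√15)*(75 + 14) = (4 + I*√15)*89 = 356 + 89*I*√15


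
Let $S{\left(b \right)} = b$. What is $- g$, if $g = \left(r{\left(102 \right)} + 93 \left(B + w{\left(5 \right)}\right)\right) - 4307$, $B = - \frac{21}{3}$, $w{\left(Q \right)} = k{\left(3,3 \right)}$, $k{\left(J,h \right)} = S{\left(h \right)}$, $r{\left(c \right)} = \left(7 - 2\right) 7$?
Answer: $4644$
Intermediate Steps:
$r{\left(c \right)} = 35$ ($r{\left(c \right)} = 5 \cdot 7 = 35$)
$k{\left(J,h \right)} = h$
$w{\left(Q \right)} = 3$
$B = -7$ ($B = \left(-21\right) \frac{1}{3} = -7$)
$g = -4644$ ($g = \left(35 + 93 \left(-7 + 3\right)\right) - 4307 = \left(35 + 93 \left(-4\right)\right) - 4307 = \left(35 - 372\right) - 4307 = -337 - 4307 = -4644$)
$- g = \left(-1\right) \left(-4644\right) = 4644$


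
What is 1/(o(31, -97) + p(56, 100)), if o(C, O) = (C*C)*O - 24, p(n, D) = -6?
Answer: -1/93247 ≈ -1.0724e-5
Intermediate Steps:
o(C, O) = -24 + O*C² (o(C, O) = C²*O - 24 = O*C² - 24 = -24 + O*C²)
1/(o(31, -97) + p(56, 100)) = 1/((-24 - 97*31²) - 6) = 1/((-24 - 97*961) - 6) = 1/((-24 - 93217) - 6) = 1/(-93241 - 6) = 1/(-93247) = -1/93247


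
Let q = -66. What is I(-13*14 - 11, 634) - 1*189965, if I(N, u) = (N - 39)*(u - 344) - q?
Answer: -257179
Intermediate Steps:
I(N, u) = 66 + (-344 + u)*(-39 + N) (I(N, u) = (N - 39)*(u - 344) - 1*(-66) = (-39 + N)*(-344 + u) + 66 = (-344 + u)*(-39 + N) + 66 = 66 + (-344 + u)*(-39 + N))
I(-13*14 - 11, 634) - 1*189965 = (13482 - 344*(-13*14 - 11) - 39*634 + (-13*14 - 11)*634) - 1*189965 = (13482 - 344*(-182 - 11) - 24726 + (-182 - 11)*634) - 189965 = (13482 - 344*(-193) - 24726 - 193*634) - 189965 = (13482 + 66392 - 24726 - 122362) - 189965 = -67214 - 189965 = -257179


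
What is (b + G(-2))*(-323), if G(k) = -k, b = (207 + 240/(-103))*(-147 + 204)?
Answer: -388188829/103 ≈ -3.7688e+6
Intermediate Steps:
b = 1201617/103 (b = (207 + 240*(-1/103))*57 = (207 - 240/103)*57 = (21081/103)*57 = 1201617/103 ≈ 11666.)
(b + G(-2))*(-323) = (1201617/103 - 1*(-2))*(-323) = (1201617/103 + 2)*(-323) = (1201823/103)*(-323) = -388188829/103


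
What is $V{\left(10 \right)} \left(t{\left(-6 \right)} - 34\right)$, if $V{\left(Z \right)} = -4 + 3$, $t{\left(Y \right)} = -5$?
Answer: $39$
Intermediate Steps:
$V{\left(Z \right)} = -1$
$V{\left(10 \right)} \left(t{\left(-6 \right)} - 34\right) = - (-5 - 34) = \left(-1\right) \left(-39\right) = 39$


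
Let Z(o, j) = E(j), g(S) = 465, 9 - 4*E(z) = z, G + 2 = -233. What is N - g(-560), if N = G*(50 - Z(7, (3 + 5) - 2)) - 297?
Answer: -49343/4 ≈ -12336.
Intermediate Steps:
G = -235 (G = -2 - 233 = -235)
E(z) = 9/4 - z/4
Z(o, j) = 9/4 - j/4
N = -47483/4 (N = -235*(50 - (9/4 - ((3 + 5) - 2)/4)) - 297 = -235*(50 - (9/4 - (8 - 2)/4)) - 297 = -235*(50 - (9/4 - 1/4*6)) - 297 = -235*(50 - (9/4 - 3/2)) - 297 = -235*(50 - 1*3/4) - 297 = -235*(50 - 3/4) - 297 = -235*197/4 - 297 = -46295/4 - 297 = -47483/4 ≈ -11871.)
N - g(-560) = -47483/4 - 1*465 = -47483/4 - 465 = -49343/4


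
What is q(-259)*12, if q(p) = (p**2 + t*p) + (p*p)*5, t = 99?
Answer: 4522140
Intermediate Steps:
q(p) = 6*p**2 + 99*p (q(p) = (p**2 + 99*p) + (p*p)*5 = (p**2 + 99*p) + p**2*5 = (p**2 + 99*p) + 5*p**2 = 6*p**2 + 99*p)
q(-259)*12 = (3*(-259)*(33 + 2*(-259)))*12 = (3*(-259)*(33 - 518))*12 = (3*(-259)*(-485))*12 = 376845*12 = 4522140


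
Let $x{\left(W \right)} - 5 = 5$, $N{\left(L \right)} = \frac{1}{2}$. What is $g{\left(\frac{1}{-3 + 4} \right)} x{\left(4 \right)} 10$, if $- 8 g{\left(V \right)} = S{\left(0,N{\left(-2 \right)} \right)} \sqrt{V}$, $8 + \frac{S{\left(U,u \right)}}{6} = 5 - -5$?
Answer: $-150$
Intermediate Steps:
$N{\left(L \right)} = \frac{1}{2}$
$x{\left(W \right)} = 10$ ($x{\left(W \right)} = 5 + 5 = 10$)
$S{\left(U,u \right)} = 12$ ($S{\left(U,u \right)} = -48 + 6 \left(5 - -5\right) = -48 + 6 \left(5 + 5\right) = -48 + 6 \cdot 10 = -48 + 60 = 12$)
$g{\left(V \right)} = - \frac{3 \sqrt{V}}{2}$ ($g{\left(V \right)} = - \frac{12 \sqrt{V}}{8} = - \frac{3 \sqrt{V}}{2}$)
$g{\left(\frac{1}{-3 + 4} \right)} x{\left(4 \right)} 10 = - \frac{3 \sqrt{\frac{1}{-3 + 4}}}{2} \cdot 10 \cdot 10 = - \frac{3 \sqrt{1^{-1}}}{2} \cdot 10 \cdot 10 = - \frac{3 \sqrt{1}}{2} \cdot 10 \cdot 10 = \left(- \frac{3}{2}\right) 1 \cdot 10 \cdot 10 = \left(- \frac{3}{2}\right) 10 \cdot 10 = \left(-15\right) 10 = -150$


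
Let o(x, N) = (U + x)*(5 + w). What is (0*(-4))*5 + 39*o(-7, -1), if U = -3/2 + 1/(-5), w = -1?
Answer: -6786/5 ≈ -1357.2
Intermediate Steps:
U = -17/10 (U = -3*½ + 1*(-⅕) = -3/2 - ⅕ = -17/10 ≈ -1.7000)
o(x, N) = -34/5 + 4*x (o(x, N) = (-17/10 + x)*(5 - 1) = (-17/10 + x)*4 = -34/5 + 4*x)
(0*(-4))*5 + 39*o(-7, -1) = (0*(-4))*5 + 39*(-34/5 + 4*(-7)) = 0*5 + 39*(-34/5 - 28) = 0 + 39*(-174/5) = 0 - 6786/5 = -6786/5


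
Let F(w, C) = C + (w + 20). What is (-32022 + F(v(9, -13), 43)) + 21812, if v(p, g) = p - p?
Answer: -10147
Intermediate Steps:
v(p, g) = 0
F(w, C) = 20 + C + w (F(w, C) = C + (20 + w) = 20 + C + w)
(-32022 + F(v(9, -13), 43)) + 21812 = (-32022 + (20 + 43 + 0)) + 21812 = (-32022 + 63) + 21812 = -31959 + 21812 = -10147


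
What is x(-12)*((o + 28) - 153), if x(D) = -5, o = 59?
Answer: 330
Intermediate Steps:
x(-12)*((o + 28) - 153) = -5*((59 + 28) - 153) = -5*(87 - 153) = -5*(-66) = 330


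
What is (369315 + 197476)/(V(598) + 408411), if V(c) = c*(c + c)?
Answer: 566791/1123619 ≈ 0.50443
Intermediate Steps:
V(c) = 2*c**2 (V(c) = c*(2*c) = 2*c**2)
(369315 + 197476)/(V(598) + 408411) = (369315 + 197476)/(2*598**2 + 408411) = 566791/(2*357604 + 408411) = 566791/(715208 + 408411) = 566791/1123619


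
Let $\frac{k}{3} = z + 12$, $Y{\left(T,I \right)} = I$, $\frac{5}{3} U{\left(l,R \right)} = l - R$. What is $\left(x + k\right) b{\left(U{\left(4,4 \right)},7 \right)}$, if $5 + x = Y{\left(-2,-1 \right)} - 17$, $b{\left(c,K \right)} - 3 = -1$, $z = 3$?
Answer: $44$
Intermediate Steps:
$U{\left(l,R \right)} = - \frac{3 R}{5} + \frac{3 l}{5}$ ($U{\left(l,R \right)} = \frac{3 \left(l - R\right)}{5} = - \frac{3 R}{5} + \frac{3 l}{5}$)
$k = 45$ ($k = 3 \left(3 + 12\right) = 3 \cdot 15 = 45$)
$b{\left(c,K \right)} = 2$ ($b{\left(c,K \right)} = 3 - 1 = 2$)
$x = -23$ ($x = -5 - 18 = -23$)
$\left(x + k\right) b{\left(U{\left(4,4 \right)},7 \right)} = \left(-23 + 45\right) 2 = 22 \cdot 2 = 44$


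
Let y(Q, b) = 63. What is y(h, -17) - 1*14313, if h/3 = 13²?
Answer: -14250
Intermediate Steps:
h = 507 (h = 3*13² = 3*169 = 507)
y(h, -17) - 1*14313 = 63 - 1*14313 = 63 - 14313 = -14250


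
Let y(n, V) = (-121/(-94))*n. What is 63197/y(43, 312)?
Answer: 5940518/5203 ≈ 1141.7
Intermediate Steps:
y(n, V) = 121*n/94 (y(n, V) = (-121*(-1/94))*n = 121*n/94)
63197/y(43, 312) = 63197/(((121/94)*43)) = 63197/(5203/94) = 63197*(94/5203) = 5940518/5203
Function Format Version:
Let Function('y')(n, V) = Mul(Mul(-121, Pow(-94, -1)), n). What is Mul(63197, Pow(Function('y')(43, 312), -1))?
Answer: Rational(5940518, 5203) ≈ 1141.7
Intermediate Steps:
Function('y')(n, V) = Mul(Rational(121, 94), n) (Function('y')(n, V) = Mul(Mul(-121, Rational(-1, 94)), n) = Mul(Rational(121, 94), n))
Mul(63197, Pow(Function('y')(43, 312), -1)) = Mul(63197, Pow(Mul(Rational(121, 94), 43), -1)) = Mul(63197, Pow(Rational(5203, 94), -1)) = Mul(63197, Rational(94, 5203)) = Rational(5940518, 5203)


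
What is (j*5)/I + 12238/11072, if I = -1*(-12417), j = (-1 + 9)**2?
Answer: 77751143/68740512 ≈ 1.1311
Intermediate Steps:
j = 64 (j = 8**2 = 64)
I = 12417
(j*5)/I + 12238/11072 = (64*5)/12417 + 12238/11072 = 320*(1/12417) + 12238*(1/11072) = 320/12417 + 6119/5536 = 77751143/68740512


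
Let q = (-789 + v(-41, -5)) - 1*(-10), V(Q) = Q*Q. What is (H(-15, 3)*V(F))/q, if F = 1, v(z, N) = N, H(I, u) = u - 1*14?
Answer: 11/784 ≈ 0.014031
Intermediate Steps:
H(I, u) = -14 + u (H(I, u) = u - 14 = -14 + u)
V(Q) = Q**2
q = -784 (q = (-789 - 5) - 1*(-10) = -794 + 10 = -784)
(H(-15, 3)*V(F))/q = ((-14 + 3)*1**2)/(-784) = -11*1*(-1/784) = -11*(-1/784) = 11/784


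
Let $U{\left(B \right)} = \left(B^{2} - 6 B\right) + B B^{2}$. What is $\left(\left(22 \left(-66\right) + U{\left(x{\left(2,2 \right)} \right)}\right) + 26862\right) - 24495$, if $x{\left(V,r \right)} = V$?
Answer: $915$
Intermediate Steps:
$U{\left(B \right)} = B^{2} + B^{3} - 6 B$ ($U{\left(B \right)} = \left(B^{2} - 6 B\right) + B^{3} = B^{2} + B^{3} - 6 B$)
$\left(\left(22 \left(-66\right) + U{\left(x{\left(2,2 \right)} \right)}\right) + 26862\right) - 24495 = \left(\left(22 \left(-66\right) + 2 \left(-6 + 2 + 2^{2}\right)\right) + 26862\right) - 24495 = \left(\left(-1452 + 2 \left(-6 + 2 + 4\right)\right) + 26862\right) - 24495 = \left(\left(-1452 + 2 \cdot 0\right) + 26862\right) - 24495 = \left(\left(-1452 + 0\right) + 26862\right) - 24495 = \left(-1452 + 26862\right) - 24495 = 25410 - 24495 = 915$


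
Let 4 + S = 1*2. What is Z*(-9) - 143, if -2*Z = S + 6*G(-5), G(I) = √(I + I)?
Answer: -152 + 27*I*√10 ≈ -152.0 + 85.381*I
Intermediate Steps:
S = -2 (S = -4 + 1*2 = -4 + 2 = -2)
G(I) = √2*√I (G(I) = √(2*I) = √2*√I)
Z = 1 - 3*I*√10 (Z = -(-2 + 6*(√2*√(-5)))/2 = -(-2 + 6*(√2*(I*√5)))/2 = -(-2 + 6*(I*√10))/2 = -(-2 + 6*I*√10)/2 = 1 - 3*I*√10 ≈ 1.0 - 9.4868*I)
Z*(-9) - 143 = (1 - 3*I*√10)*(-9) - 143 = (-9 + 27*I*√10) - 143 = -152 + 27*I*√10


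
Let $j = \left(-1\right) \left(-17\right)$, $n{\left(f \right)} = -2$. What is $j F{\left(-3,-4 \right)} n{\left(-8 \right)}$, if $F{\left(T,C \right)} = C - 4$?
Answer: $272$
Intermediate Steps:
$F{\left(T,C \right)} = -4 + C$
$j = 17$
$j F{\left(-3,-4 \right)} n{\left(-8 \right)} = 17 \left(-4 - 4\right) \left(-2\right) = 17 \left(-8\right) \left(-2\right) = \left(-136\right) \left(-2\right) = 272$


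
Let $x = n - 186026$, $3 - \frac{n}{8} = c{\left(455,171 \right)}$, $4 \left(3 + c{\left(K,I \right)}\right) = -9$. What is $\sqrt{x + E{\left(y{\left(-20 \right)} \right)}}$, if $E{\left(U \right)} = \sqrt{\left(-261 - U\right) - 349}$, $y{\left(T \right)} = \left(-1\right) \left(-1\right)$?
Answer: $\sqrt{-185960 + i \sqrt{611}} \approx 0.029 + 431.23 i$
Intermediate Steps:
$y{\left(T \right)} = 1$
$c{\left(K,I \right)} = - \frac{21}{4}$ ($c{\left(K,I \right)} = -3 + \frac{1}{4} \left(-9\right) = -3 - \frac{9}{4} = - \frac{21}{4}$)
$n = 66$ ($n = 24 - -42 = 24 + 42 = 66$)
$x = -185960$ ($x = 66 - 186026 = -185960$)
$E{\left(U \right)} = \sqrt{-610 - U}$
$\sqrt{x + E{\left(y{\left(-20 \right)} \right)}} = \sqrt{-185960 + \sqrt{-610 - 1}} = \sqrt{-185960 + \sqrt{-611}} = \sqrt{-185960 + i \sqrt{611}}$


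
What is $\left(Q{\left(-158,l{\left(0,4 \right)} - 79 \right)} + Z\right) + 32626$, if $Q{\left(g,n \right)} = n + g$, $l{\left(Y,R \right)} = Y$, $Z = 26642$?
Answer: $59031$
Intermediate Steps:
$Q{\left(g,n \right)} = g + n$
$\left(Q{\left(-158,l{\left(0,4 \right)} - 79 \right)} + Z\right) + 32626 = \left(\left(-158 + \left(0 - 79\right)\right) + 26642\right) + 32626 = \left(\left(-158 - 79\right) + 26642\right) + 32626 = \left(-237 + 26642\right) + 32626 = 26405 + 32626 = 59031$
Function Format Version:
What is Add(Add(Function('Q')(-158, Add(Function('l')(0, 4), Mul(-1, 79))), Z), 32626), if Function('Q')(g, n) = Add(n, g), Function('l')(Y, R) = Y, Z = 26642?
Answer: 59031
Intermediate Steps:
Function('Q')(g, n) = Add(g, n)
Add(Add(Function('Q')(-158, Add(Function('l')(0, 4), Mul(-1, 79))), Z), 32626) = Add(Add(Add(-158, Add(0, Mul(-1, 79))), 26642), 32626) = Add(Add(Add(-158, Add(0, -79)), 26642), 32626) = Add(Add(Add(-158, -79), 26642), 32626) = Add(Add(-237, 26642), 32626) = Add(26405, 32626) = 59031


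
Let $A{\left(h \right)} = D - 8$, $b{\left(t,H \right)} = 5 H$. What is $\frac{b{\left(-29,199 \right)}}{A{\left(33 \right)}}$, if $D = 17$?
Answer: $\frac{995}{9} \approx 110.56$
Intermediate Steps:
$A{\left(h \right)} = 9$ ($A{\left(h \right)} = 17 - 8 = 9$)
$\frac{b{\left(-29,199 \right)}}{A{\left(33 \right)}} = \frac{5 \cdot 199}{9} = 995 \cdot \frac{1}{9} = \frac{995}{9}$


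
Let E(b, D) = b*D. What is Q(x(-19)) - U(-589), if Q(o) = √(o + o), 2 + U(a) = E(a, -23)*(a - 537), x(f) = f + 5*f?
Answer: 15253924 + 2*I*√57 ≈ 1.5254e+7 + 15.1*I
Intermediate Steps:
E(b, D) = D*b
x(f) = 6*f
U(a) = -2 - 23*a*(-537 + a) (U(a) = -2 + (-23*a)*(a - 537) = -2 + (-23*a)*(-537 + a) = -2 - 23*a*(-537 + a))
Q(o) = √2*√o (Q(o) = √(2*o) = √2*√o)
Q(x(-19)) - U(-589) = √2*√(6*(-19)) - (-2 - 23*(-589)² + 12351*(-589)) = √2*√(-114) - (-2 - 23*346921 - 7274739) = √2*(I*√114) - (-2 - 7979183 - 7274739) = 2*I*√57 - 1*(-15253924) = 2*I*√57 + 15253924 = 15253924 + 2*I*√57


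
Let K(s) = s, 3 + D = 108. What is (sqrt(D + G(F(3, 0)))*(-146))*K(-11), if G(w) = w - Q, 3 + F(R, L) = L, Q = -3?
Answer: 1606*sqrt(105) ≈ 16457.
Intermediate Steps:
D = 105 (D = -3 + 108 = 105)
F(R, L) = -3 + L
G(w) = 3 + w (G(w) = w - 1*(-3) = w + 3 = 3 + w)
(sqrt(D + G(F(3, 0)))*(-146))*K(-11) = (sqrt(105 + (3 + (-3 + 0)))*(-146))*(-11) = (sqrt(105 + (3 - 3))*(-146))*(-11) = (sqrt(105 + 0)*(-146))*(-11) = (sqrt(105)*(-146))*(-11) = -146*sqrt(105)*(-11) = 1606*sqrt(105)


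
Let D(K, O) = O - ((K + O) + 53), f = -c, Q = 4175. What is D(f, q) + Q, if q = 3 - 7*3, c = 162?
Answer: 4284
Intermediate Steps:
q = -18 (q = 3 - 21 = -18)
f = -162 (f = -1*162 = -162)
D(K, O) = -53 - K (D(K, O) = O - (53 + K + O) = O + (-53 - K - O) = -53 - K)
D(f, q) + Q = (-53 - 1*(-162)) + 4175 = (-53 + 162) + 4175 = 109 + 4175 = 4284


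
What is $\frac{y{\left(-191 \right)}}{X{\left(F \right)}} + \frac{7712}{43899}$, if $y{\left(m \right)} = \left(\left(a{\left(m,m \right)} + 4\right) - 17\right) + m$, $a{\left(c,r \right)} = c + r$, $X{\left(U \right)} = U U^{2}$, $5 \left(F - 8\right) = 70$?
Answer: $\frac{28196281}{233718276} \approx 0.12064$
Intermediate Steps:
$F = 22$ ($F = 8 + \frac{1}{5} \cdot 70 = 8 + 14 = 22$)
$X{\left(U \right)} = U^{3}$
$y{\left(m \right)} = -13 + 3 m$ ($y{\left(m \right)} = \left(\left(\left(m + m\right) + 4\right) - 17\right) + m = \left(\left(2 m + 4\right) - 17\right) + m = \left(\left(4 + 2 m\right) - 17\right) + m = \left(-13 + 2 m\right) + m = -13 + 3 m$)
$\frac{y{\left(-191 \right)}}{X{\left(F \right)}} + \frac{7712}{43899} = \frac{-13 + 3 \left(-191\right)}{22^{3}} + \frac{7712}{43899} = \frac{-13 - 573}{10648} + 7712 \cdot \frac{1}{43899} = \left(-586\right) \frac{1}{10648} + \frac{7712}{43899} = - \frac{293}{5324} + \frac{7712}{43899} = \frac{28196281}{233718276}$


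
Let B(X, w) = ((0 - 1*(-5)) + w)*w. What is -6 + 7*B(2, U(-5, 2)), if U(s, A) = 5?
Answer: 344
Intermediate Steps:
B(X, w) = w*(5 + w) (B(X, w) = ((0 + 5) + w)*w = (5 + w)*w = w*(5 + w))
-6 + 7*B(2, U(-5, 2)) = -6 + 7*(5*(5 + 5)) = -6 + 7*(5*10) = -6 + 7*50 = -6 + 350 = 344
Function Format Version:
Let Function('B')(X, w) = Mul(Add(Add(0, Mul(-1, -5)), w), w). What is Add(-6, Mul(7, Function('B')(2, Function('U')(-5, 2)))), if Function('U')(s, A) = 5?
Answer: 344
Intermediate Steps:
Function('B')(X, w) = Mul(w, Add(5, w)) (Function('B')(X, w) = Mul(Add(Add(0, 5), w), w) = Mul(Add(5, w), w) = Mul(w, Add(5, w)))
Add(-6, Mul(7, Function('B')(2, Function('U')(-5, 2)))) = Add(-6, Mul(7, Mul(5, Add(5, 5)))) = Add(-6, Mul(7, Mul(5, 10))) = Add(-6, Mul(7, 50)) = Add(-6, 350) = 344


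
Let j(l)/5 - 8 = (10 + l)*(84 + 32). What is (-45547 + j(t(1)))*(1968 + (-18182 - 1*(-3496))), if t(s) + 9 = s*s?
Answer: 564005146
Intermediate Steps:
t(s) = -9 + s² (t(s) = -9 + s*s = -9 + s²)
j(l) = 5840 + 580*l (j(l) = 40 + 5*((10 + l)*(84 + 32)) = 40 + 5*((10 + l)*116) = 40 + 5*(1160 + 116*l) = 40 + (5800 + 580*l) = 5840 + 580*l)
(-45547 + j(t(1)))*(1968 + (-18182 - 1*(-3496))) = (-45547 + (5840 + 580*(-9 + 1²)))*(1968 + (-18182 - 1*(-3496))) = (-45547 + (5840 + 580*(-9 + 1)))*(1968 + (-18182 + 3496)) = (-45547 + (5840 + 580*(-8)))*(1968 - 14686) = (-45547 + (5840 - 4640))*(-12718) = (-45547 + 1200)*(-12718) = -44347*(-12718) = 564005146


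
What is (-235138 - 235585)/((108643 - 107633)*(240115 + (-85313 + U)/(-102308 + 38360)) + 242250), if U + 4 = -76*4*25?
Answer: -15050897202/7762004004685 ≈ -0.0019390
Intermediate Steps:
U = -7604 (U = -4 - 76*4*25 = -4 - 38*8*25 = -4 - 304*25 = -4 - 7600 = -7604)
(-235138 - 235585)/((108643 - 107633)*(240115 + (-85313 + U)/(-102308 + 38360)) + 242250) = (-235138 - 235585)/((108643 - 107633)*(240115 + (-85313 - 7604)/(-102308 + 38360)) + 242250) = -470723/(1010*(240115 - 92917/(-63948)) + 242250) = -470723/(1010*(240115 - 92917*(-1/63948)) + 242250) = -470723/(1010*(240115 + 92917/63948) + 242250) = -470723/(1010*(15354966937/63948) + 242250) = -470723/(7754258303185/31974 + 242250) = -470723/7762004004685/31974 = -470723*31974/7762004004685 = -15050897202/7762004004685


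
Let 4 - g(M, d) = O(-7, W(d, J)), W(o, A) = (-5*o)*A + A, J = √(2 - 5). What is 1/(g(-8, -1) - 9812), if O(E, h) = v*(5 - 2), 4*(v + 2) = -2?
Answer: -2/19601 ≈ -0.00010204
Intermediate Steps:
v = -5/2 (v = -2 + (¼)*(-2) = -2 - ½ = -5/2 ≈ -2.5000)
J = I*√3 (J = √(-3) = I*√3 ≈ 1.732*I)
W(o, A) = A - 5*A*o (W(o, A) = -5*A*o + A = A - 5*A*o)
O(E, h) = -15/2 (O(E, h) = -5*(5 - 2)/2 = -5/2*3 = -15/2)
g(M, d) = 23/2 (g(M, d) = 4 - 1*(-15/2) = 4 + 15/2 = 23/2)
1/(g(-8, -1) - 9812) = 1/(23/2 - 9812) = 1/(-19601/2) = -2/19601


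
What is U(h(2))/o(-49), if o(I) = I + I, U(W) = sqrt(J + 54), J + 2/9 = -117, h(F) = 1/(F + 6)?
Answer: -I*sqrt(569)/294 ≈ -0.081135*I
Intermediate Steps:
h(F) = 1/(6 + F)
J = -1055/9 (J = -2/9 - 117 = -1055/9 ≈ -117.22)
U(W) = I*sqrt(569)/3 (U(W) = sqrt(-1055/9 + 54) = sqrt(-569/9) = I*sqrt(569)/3)
o(I) = 2*I
U(h(2))/o(-49) = (I*sqrt(569)/3)/((2*(-49))) = (I*sqrt(569)/3)/(-98) = (I*sqrt(569)/3)*(-1/98) = -I*sqrt(569)/294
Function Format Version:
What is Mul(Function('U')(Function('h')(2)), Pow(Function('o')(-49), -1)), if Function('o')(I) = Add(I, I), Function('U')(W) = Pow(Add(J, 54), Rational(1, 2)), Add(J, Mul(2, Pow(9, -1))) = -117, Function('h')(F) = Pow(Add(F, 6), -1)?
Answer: Mul(Rational(-1, 294), I, Pow(569, Rational(1, 2))) ≈ Mul(-0.081135, I)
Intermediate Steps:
Function('h')(F) = Pow(Add(6, F), -1)
J = Rational(-1055, 9) (J = Add(Rational(-2, 9), -117) = Rational(-1055, 9) ≈ -117.22)
Function('U')(W) = Mul(Rational(1, 3), I, Pow(569, Rational(1, 2))) (Function('U')(W) = Pow(Add(Rational(-1055, 9), 54), Rational(1, 2)) = Pow(Rational(-569, 9), Rational(1, 2)) = Mul(Rational(1, 3), I, Pow(569, Rational(1, 2))))
Function('o')(I) = Mul(2, I)
Mul(Function('U')(Function('h')(2)), Pow(Function('o')(-49), -1)) = Mul(Mul(Rational(1, 3), I, Pow(569, Rational(1, 2))), Pow(Mul(2, -49), -1)) = Mul(Mul(Rational(1, 3), I, Pow(569, Rational(1, 2))), Pow(-98, -1)) = Mul(Mul(Rational(1, 3), I, Pow(569, Rational(1, 2))), Rational(-1, 98)) = Mul(Rational(-1, 294), I, Pow(569, Rational(1, 2)))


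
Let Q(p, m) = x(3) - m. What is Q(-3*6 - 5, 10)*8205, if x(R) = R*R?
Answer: -8205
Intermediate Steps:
x(R) = R**2
Q(p, m) = 9 - m (Q(p, m) = 3**2 - m = 9 - m)
Q(-3*6 - 5, 10)*8205 = (9 - 1*10)*8205 = (9 - 10)*8205 = -1*8205 = -8205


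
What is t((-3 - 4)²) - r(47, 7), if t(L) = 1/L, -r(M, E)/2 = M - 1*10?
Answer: 3627/49 ≈ 74.020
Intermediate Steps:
r(M, E) = 20 - 2*M (r(M, E) = -2*(M - 1*10) = -2*(M - 10) = -2*(-10 + M) = 20 - 2*M)
t((-3 - 4)²) - r(47, 7) = 1/((-3 - 4)²) - (20 - 2*47) = 1/((-7)²) - (20 - 94) = 1/49 - 1*(-74) = 1/49 + 74 = 3627/49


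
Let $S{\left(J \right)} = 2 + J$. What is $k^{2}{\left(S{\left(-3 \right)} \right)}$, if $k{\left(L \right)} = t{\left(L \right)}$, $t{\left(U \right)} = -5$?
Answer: $25$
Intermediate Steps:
$k{\left(L \right)} = -5$
$k^{2}{\left(S{\left(-3 \right)} \right)} = \left(-5\right)^{2} = 25$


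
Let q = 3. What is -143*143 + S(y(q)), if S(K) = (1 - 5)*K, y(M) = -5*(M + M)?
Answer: -20329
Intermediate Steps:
y(M) = -10*M
S(K) = -4*K
-143*143 + S(y(q)) = -143*143 - (-40)*3 = -20449 - 4*(-30) = -20449 + 120 = -20329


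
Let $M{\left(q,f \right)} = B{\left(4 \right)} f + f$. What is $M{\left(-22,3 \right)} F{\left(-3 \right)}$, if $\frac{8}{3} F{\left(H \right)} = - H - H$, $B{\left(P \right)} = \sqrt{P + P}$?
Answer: $\frac{27}{4} + \frac{27 \sqrt{2}}{2} \approx 25.842$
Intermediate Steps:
$B{\left(P \right)} = \sqrt{2} \sqrt{P}$ ($B{\left(P \right)} = \sqrt{2 P} = \sqrt{2} \sqrt{P}$)
$M{\left(q,f \right)} = f + 2 f \sqrt{2}$ ($M{\left(q,f \right)} = \sqrt{2} \sqrt{4} f + f = \sqrt{2} \cdot 2 f + f = 2 \sqrt{2} f + f = 2 f \sqrt{2} + f = f + 2 f \sqrt{2}$)
$F{\left(H \right)} = - \frac{3 H}{4}$ ($F{\left(H \right)} = \frac{3 \left(- H - H\right)}{8} = \frac{3 \left(- 2 H\right)}{8} = - \frac{3 H}{4}$)
$M{\left(-22,3 \right)} F{\left(-3 \right)} = 3 \left(1 + 2 \sqrt{2}\right) \left(\left(- \frac{3}{4}\right) \left(-3\right)\right) = \left(3 + 6 \sqrt{2}\right) \frac{9}{4} = \frac{27}{4} + \frac{27 \sqrt{2}}{2}$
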